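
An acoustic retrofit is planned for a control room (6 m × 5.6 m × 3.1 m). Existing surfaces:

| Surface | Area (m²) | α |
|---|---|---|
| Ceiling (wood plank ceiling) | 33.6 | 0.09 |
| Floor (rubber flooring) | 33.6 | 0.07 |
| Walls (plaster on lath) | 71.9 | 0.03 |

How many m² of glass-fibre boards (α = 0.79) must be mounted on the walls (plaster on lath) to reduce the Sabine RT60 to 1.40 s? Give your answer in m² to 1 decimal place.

Equivalent absorption area: A₁ = 33.6×0.09 + 33.6×0.07 + 71.9×0.03 = 7.533 m².
Required A₂ = 0.161·104.16/1.40 = 11.978 sabins.
Absorption to add: 11.978 − 7.533 = 4.445 sabins.
Each m² of panel replacing the walls (plaster on lath) adds (0.79 − 0.03) = 0.76 sabins.
Panel area = 4.445 / 0.76 = 5.8 m².

5.8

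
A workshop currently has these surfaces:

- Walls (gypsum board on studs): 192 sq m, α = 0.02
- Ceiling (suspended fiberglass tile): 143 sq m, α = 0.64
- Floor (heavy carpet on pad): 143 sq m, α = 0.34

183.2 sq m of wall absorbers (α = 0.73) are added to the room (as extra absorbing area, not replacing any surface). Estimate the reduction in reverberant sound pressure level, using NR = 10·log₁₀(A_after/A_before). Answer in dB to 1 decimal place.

2.9 dB

Equivalent absorption area: A_before = 192*0.02 + 143*0.64 + 143*0.34 = 143.980 sq m.
Added absorption = 183.2 × 0.73 = 133.736 sabins.
A_after = 143.980 + 133.736 = 277.716 sabins.
Reduction = 10 log₁₀(A_after/A_before) = 10 log₁₀(1.9289) = 2.9 dB.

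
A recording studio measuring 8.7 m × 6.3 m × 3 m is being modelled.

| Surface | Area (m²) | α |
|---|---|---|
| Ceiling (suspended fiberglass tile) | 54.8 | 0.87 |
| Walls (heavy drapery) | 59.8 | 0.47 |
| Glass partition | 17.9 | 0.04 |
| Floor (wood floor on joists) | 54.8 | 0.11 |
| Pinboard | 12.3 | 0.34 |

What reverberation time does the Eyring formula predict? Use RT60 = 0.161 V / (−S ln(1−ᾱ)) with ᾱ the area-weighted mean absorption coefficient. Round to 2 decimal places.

Total surface area S = 54.8 + 59.8 + 17.9 + 54.8 + 12.3 = 199.6 m².
Absorption A = 54.8×0.87 + 59.8×0.47 + 17.9×0.04 + 54.8×0.11 + 12.3×0.34 = 86.708 sabins.
ᾱ = 86.708 / 199.6 = 0.4344.
Eyring denominator: −S ln(1−ᾱ) = 113.746.
V = 8.7 × 6.3 × 3 = 164.43 m³.
RT60 = 0.161 × 164.43 / 113.746 = 0.23 s.

0.23 seconds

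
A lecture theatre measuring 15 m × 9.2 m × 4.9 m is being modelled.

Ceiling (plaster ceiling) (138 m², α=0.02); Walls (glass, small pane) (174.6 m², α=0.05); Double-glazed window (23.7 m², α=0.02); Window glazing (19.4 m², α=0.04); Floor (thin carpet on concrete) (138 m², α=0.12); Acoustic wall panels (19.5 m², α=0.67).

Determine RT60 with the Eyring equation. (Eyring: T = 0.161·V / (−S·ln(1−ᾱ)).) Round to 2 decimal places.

2.46 s

S = Σ Sᵢ = 513.2 m².
Absorption A = 138·0.02 + 174.6·0.05 + 23.7·0.02 + 19.4·0.04 + 138·0.12 + 19.5·0.67 = 42.365 sabins.
Mean coefficient ᾱ = A/S = 0.0826.
Eyring denominator: −S ln(1−ᾱ) = 44.244.
V = 15 × 9.2 × 4.9 = 676.2 m³.
T = 0.161·V/[−S·ln(1−ᾱ)] = 0.161·676.2/44.244 = 2.46 s.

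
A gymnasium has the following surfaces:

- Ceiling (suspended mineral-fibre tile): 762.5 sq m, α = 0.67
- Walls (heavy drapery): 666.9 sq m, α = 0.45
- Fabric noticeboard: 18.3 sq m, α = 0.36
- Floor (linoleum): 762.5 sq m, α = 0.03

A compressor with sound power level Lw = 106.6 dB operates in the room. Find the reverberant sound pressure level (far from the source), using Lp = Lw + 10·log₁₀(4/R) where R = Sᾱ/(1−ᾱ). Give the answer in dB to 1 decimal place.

81.3 dB

A = 840.443 sabins; S = 2210.2 sq m.
ᾱ = 840.443/2210.2 = 0.3803; R = Sᾱ/(1−ᾱ) = 840.443/(1−0.3803) = 1356.209 sq m.
Lp = 106.6 + 10·log₁₀(4/1356.209) = 106.6 + (-25.30) = 81.3 dB.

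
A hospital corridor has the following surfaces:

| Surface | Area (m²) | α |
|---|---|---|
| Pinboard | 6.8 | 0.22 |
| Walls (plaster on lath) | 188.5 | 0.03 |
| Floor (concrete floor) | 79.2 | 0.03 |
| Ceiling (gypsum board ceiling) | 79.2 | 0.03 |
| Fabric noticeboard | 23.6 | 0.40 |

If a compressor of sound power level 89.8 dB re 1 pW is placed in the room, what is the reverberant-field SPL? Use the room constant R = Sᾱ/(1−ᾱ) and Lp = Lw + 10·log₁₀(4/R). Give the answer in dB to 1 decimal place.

82.3 dB

A = 21.343 sabins; S = 377.3 m².
ᾱ = 0.0566, so room constant R = A/(1−ᾱ) = 22.623 m².
Lp = Lw + 10 log₁₀(4/R) = 89.8 -7.52 = 82.3 dB.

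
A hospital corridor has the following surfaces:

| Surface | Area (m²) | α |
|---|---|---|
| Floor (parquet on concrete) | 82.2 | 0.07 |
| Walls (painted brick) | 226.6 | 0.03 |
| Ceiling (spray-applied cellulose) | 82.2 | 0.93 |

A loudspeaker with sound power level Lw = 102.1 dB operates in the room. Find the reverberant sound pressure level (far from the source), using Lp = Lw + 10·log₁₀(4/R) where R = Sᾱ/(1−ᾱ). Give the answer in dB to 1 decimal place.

Σ(Sᵢαᵢ) = 82.2×0.07 + 226.6×0.03 + 82.2×0.93 = 88.998; total area S = 391.0 m².
ᾱ = 88.998/391.0 = 0.2276; R = Sᾱ/(1−ᾱ) = 88.998/(1−0.2276) = 115.223 m².
Lp = 102.1 + 10·log₁₀(4/115.223) = 102.1 + (-14.59) = 87.5 dB.

87.5 dB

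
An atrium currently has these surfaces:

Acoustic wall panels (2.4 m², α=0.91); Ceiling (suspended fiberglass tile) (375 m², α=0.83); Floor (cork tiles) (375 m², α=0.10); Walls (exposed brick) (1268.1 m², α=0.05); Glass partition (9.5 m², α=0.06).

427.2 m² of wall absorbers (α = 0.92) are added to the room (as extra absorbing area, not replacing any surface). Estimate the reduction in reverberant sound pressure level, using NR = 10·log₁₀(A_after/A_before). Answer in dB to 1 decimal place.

Total absorption A_before = 2.4*0.91 + 375*0.83 + 375*0.10 + 1268.1*0.05 + 9.5*0.06
  = 2.184 + 311.250 + 37.500 + 63.405 + 0.570 = 414.909 m² sabins.
Treatment contributes 427.2·0.92 = 393.024 sabins.
A_after = 414.909 + 393.024 = 807.933 sabins.
Reduction = 10 log₁₀(A_after/A_before) = 10 log₁₀(1.9473) = 2.9 dB.

2.9 dB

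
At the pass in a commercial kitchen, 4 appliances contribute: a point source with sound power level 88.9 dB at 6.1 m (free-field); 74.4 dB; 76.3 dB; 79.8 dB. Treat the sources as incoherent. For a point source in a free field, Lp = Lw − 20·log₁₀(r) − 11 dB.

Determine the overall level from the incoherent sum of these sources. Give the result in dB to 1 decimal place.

Source at 6.1 m: Lp = 88.9 − 20·log₁₀(6.1) − 11 = 62.2 dB.
Sum in the linear (power) domain: Σ 10^(Lᵢ/10) = 10^(62.2/10) + 10^(74.4/10) + 10^(76.3/10) + 10^(79.8/10) = 1.674e+08.
Back to dB: 10·log₁₀ Σ = 82.2 dB.

82.2 dB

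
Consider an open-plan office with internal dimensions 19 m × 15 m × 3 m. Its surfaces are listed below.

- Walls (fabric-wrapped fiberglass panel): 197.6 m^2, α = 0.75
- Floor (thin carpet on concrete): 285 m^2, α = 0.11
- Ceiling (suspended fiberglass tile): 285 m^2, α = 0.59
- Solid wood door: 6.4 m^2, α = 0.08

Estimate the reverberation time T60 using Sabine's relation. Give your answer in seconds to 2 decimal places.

0.40 sec

Equivalent absorption area: A = 197.6·0.75 + 285·0.11 + 285·0.59 + 6.4·0.08 = 348.212 m^2.
Room volume: 855 m³.
T = 0.161 V/A = 0.161·855/348.212 = 0.40 s.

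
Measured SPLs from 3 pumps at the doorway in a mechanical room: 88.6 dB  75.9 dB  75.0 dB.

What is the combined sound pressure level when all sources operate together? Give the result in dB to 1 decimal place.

89.0 dB

Sum in the linear (power) domain: Σ 10^(Lᵢ/10) = 10^(88.6/10) + 10^(75.9/10) + 10^(75.0/10) = 7.95e+08.
Combined level = 10 log₁₀(7.95e+08) = 89.0 dB.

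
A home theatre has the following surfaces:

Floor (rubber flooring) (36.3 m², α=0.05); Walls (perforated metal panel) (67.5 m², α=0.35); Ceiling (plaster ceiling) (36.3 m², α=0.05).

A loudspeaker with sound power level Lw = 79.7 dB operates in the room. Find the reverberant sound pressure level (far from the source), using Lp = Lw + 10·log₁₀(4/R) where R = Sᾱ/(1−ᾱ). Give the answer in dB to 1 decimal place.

A = 27.255 sabins; S = 140.1 m².
ᾱ = 27.255/140.1 = 0.1945; R = Sᾱ/(1−ᾱ) = 27.255/(1−0.1945) = 33.836 m².
Lp = 79.7 + 10·log₁₀(4/33.836) = 79.7 + (-9.27) = 70.4 dB.

70.4 dB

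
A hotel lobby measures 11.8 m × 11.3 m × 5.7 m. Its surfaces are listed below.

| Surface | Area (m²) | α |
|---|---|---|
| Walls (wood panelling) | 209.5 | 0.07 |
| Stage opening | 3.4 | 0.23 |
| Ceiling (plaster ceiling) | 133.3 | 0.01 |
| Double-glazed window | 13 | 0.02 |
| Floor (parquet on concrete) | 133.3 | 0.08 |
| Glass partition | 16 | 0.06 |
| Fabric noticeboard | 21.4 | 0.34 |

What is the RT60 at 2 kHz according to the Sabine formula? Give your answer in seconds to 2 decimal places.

A = Σ Sᵢαᵢ = 209.5*0.07 + 3.4*0.23 + 133.3*0.01 + 13*0.02 + 133.3*0.08 + 16*0.06 + 21.4*0.34 = 35.940 sabins.
Volume V = 11.8 × 11.3 × 5.7 = 760.038 m³.
Sabine: RT60 = 0.161 × 760.038 / 35.940 = 3.40 s.

3.40 s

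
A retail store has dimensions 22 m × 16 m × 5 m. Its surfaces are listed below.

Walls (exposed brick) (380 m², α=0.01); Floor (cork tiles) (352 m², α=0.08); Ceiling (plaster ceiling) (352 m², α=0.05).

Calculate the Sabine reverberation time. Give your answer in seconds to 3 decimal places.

5.718 s

Total absorption A = 380*0.01 + 352*0.08 + 352*0.05
  = 3.800 + 28.160 + 17.600 = 49.560 m² sabins.
V = 22·16·5 = 1760 m³.
RT60 = 0.161 · V / A = 0.161 × 1760 / 49.560 = 5.718 s.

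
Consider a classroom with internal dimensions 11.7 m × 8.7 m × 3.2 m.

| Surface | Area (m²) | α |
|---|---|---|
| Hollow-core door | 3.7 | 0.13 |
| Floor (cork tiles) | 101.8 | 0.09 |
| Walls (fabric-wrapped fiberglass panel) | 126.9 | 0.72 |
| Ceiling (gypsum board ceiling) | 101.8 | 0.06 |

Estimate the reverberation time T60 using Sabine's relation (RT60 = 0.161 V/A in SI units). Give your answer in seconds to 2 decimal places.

Summing Sᵢαᵢ: 0.481 + 9.162 + 91.368 + 6.108 → A = 107.119 sabins.
Room volume: 325.728 m³.
T = 0.161 V/A = 0.161·325.728/107.119 = 0.49 s.

0.49 sec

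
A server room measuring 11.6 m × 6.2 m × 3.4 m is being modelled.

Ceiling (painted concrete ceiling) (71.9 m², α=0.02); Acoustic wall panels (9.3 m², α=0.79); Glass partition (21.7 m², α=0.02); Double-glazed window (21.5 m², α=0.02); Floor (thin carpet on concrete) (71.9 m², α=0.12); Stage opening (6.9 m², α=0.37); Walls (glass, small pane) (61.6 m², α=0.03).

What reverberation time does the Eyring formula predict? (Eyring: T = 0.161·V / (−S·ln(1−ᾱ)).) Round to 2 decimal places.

S = Σ Sᵢ = 264.8 m².
Absorption A = 71.9·0.02 + 9.3·0.79 + 21.7·0.02 + 21.5·0.02 + 71.9·0.12 + 6.9·0.37 + 61.6·0.03 = 22.678 sabins.
ᾱ = 22.678 / 264.8 = 0.0856.
Eyring denominator: −S ln(1−ᾱ) = 23.696.
V = 11.6 × 6.2 × 3.4 = 244.528 m³.
T = 0.161·V/[−S·ln(1−ᾱ)] = 0.161·244.528/23.696 = 1.66 s.

1.66 s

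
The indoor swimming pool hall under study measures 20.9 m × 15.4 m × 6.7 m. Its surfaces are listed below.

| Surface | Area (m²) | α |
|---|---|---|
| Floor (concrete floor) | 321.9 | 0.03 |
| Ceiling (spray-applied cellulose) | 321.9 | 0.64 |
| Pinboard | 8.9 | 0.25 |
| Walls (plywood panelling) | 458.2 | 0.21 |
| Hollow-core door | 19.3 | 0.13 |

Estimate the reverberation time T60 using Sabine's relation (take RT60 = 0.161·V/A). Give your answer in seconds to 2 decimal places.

1.10 seconds

Total absorption A = 321.9*0.03 + 321.9*0.64 + 8.9*0.25 + 458.2*0.21 + 19.3*0.13
  = 9.657 + 206.016 + 2.225 + 96.222 + 2.509 = 316.629 m² sabins.
Room volume: 2156.462 m³.
T = 0.161 V/A = 0.161·2156.462/316.629 = 1.10 s.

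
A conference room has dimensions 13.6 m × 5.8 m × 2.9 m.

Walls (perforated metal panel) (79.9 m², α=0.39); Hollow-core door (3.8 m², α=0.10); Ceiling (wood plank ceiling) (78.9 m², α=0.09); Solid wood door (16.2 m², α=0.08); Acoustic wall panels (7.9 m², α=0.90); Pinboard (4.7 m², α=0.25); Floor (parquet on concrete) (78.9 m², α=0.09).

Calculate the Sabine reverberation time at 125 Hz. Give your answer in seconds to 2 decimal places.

A = Σ Sᵢαᵢ = 79.9*0.39 + 3.8*0.10 + 78.9*0.09 + 16.2*0.08 + 7.9*0.90 + 4.7*0.25 + 78.9*0.09 = 55.324 sabins.
Volume V = 13.6 × 5.8 × 2.9 = 228.752 m³.
T = 0.161 V/A = 0.161·228.752/55.324 = 0.67 s.

0.67 s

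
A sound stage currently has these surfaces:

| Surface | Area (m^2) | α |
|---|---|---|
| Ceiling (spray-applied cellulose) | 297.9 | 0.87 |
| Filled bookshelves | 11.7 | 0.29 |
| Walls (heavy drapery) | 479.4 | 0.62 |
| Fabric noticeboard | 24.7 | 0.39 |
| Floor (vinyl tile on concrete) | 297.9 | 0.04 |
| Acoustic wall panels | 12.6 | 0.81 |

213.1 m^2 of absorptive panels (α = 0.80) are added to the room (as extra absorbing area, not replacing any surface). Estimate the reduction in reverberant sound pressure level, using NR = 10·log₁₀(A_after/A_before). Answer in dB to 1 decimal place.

A_before = Σ Sᵢαᵢ = 297.9·0.87 + 11.7·0.29 + 479.4·0.62 + 24.7·0.39 + 297.9·0.04 + 12.6·0.81 = 591.549 sabins.
Treatment contributes 213.1·0.80 = 170.480 sabins.
New total A_after = 762.029 sabins.
NR = 10·log₁₀(762.029/591.549) = 1.1 dB.

1.1 dB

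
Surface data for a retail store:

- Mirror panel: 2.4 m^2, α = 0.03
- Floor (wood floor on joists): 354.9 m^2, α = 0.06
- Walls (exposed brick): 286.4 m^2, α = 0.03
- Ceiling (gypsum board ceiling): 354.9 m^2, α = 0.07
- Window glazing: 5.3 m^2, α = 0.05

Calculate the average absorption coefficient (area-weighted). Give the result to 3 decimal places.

S = Σ Sᵢ = 2.4 + 354.9 + 286.4 + 354.9 + 5.3 = 1003.9 m^2.
A = 2.4*0.03 + 354.9*0.06 + 286.4*0.03 + 354.9*0.07 + 5.3*0.05 = 55.066 sabins.
ᾱ = 55.066 / 1003.9 = 0.055.

0.055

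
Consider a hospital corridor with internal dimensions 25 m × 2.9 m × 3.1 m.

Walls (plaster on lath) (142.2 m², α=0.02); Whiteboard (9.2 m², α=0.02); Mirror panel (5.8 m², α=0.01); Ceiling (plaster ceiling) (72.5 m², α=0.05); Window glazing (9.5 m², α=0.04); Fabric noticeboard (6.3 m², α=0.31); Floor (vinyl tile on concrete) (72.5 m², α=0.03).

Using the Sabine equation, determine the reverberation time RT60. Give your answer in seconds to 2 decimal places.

Total absorption A = 142.2*0.02 + 9.2*0.02 + 5.8*0.01 + 72.5*0.05 + 9.5*0.04 + 6.3*0.31 + 72.5*0.03
  = 2.844 + 0.184 + 0.058 + 3.625 + 0.380 + 1.953 + 2.175 = 11.219 m² sabins.
Volume V = 25 × 2.9 × 3.1 = 224.75 m³.
T = 0.161 V/A = 0.161·224.75/11.219 = 3.23 s.

3.23 seconds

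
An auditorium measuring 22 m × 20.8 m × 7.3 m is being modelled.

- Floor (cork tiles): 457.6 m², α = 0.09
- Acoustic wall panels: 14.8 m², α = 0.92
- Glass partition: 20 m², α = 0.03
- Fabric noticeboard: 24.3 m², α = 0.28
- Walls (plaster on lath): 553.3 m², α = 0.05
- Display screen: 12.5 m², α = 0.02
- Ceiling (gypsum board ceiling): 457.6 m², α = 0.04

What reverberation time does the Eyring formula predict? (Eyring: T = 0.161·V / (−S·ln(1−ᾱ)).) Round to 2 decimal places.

S = Σ Sᵢ = 1540.1 m².
Absorption A = 457.6×0.09 + 14.8×0.92 + 20×0.03 + 24.3×0.28 + 553.3×0.05 + 12.5×0.02 + 457.6×0.04 = 108.423 sabins.
ᾱ = 108.423 / 1540.1 = 0.0704.
Eyring denominator: −S ln(1−ᾱ) = 112.429.
V = 22 × 20.8 × 7.3 = 3340.48 m³.
T = 0.161·V/[−S·ln(1−ᾱ)] = 0.161·3340.48/112.429 = 4.78 s.

4.78 s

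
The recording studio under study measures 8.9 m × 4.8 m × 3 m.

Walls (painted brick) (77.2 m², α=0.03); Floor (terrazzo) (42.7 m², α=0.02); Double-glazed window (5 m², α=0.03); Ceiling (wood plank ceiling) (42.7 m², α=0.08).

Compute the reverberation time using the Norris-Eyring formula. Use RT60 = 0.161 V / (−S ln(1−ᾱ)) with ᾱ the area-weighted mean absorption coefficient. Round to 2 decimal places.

S = Σ Sᵢ = 167.6 m².
Σ(Sᵢαᵢ) = 77.2·0.03 + 42.7·0.02 + 5·0.03 + 42.7·0.08 = 6.736.
Mean coefficient ᾱ = A/S = 0.0402.
Eyring denominator: −S ln(1−ᾱ) = 6.877.
V = 8.9 × 4.8 × 3 = 128.16 m³.
T = 0.161·V/[−S·ln(1−ᾱ)] = 0.161·128.16/6.877 = 3.00 s.

3.00 sec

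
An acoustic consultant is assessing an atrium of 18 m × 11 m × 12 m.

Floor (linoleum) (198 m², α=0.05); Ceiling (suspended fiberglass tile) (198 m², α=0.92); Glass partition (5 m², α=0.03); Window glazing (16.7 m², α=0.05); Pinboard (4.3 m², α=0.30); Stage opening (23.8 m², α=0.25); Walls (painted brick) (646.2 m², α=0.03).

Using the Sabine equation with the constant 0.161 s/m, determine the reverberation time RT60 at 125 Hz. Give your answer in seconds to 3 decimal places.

Total absorption A = 198*0.05 + 198*0.92 + 5*0.03 + 16.7*0.05 + 4.3*0.30 + 23.8*0.25 + 646.2*0.03
  = 9.900 + 182.160 + 0.150 + 0.835 + 1.290 + 5.950 + 19.386 = 219.671 m² sabins.
V = 18·11·12 = 2376 m³.
T = 0.161 V/A = 0.161·2376/219.671 = 1.741 s.

1.741 s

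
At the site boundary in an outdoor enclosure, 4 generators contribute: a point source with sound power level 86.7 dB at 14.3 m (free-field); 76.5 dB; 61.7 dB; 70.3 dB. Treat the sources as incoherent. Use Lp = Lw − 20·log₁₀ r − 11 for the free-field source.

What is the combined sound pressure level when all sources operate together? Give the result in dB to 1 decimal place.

77.6 dB

Source at 14.3 m: Lp = 86.7 − 20·log₁₀(14.3) − 11 = 52.6 dB.
Sum in the linear (power) domain: Σ 10^(Lᵢ/10) = 10^(52.6/10) + 10^(76.5/10) + 10^(61.7/10) + 10^(70.3/10) = 5.704e+07.
Back to dB: 10·log₁₀ Σ = 77.6 dB.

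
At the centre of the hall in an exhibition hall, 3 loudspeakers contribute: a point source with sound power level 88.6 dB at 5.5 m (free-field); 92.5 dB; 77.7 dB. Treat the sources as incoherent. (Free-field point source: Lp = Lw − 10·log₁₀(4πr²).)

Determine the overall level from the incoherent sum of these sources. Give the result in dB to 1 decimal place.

Source at 5.5 m: Lp = 88.6 − 10·log₁₀(4π·5.5²) = 88.6 − 10·log₁₀(380.133) = 62.8 dB.
Σ 10^(Lᵢ/10) = 1.839e+09.
Back to dB: 10·log₁₀ Σ = 92.6 dB.

92.6 dB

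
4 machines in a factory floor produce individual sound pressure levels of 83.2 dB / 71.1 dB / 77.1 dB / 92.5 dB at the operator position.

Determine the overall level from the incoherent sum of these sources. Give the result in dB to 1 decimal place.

93.1 dB

Converting to relative power and adding: 10^(83.2/10) + 10^(71.1/10) + 10^(77.1/10) + 10^(92.5/10) = 2.051e+09.
Back to dB: 10·log₁₀ Σ = 93.1 dB.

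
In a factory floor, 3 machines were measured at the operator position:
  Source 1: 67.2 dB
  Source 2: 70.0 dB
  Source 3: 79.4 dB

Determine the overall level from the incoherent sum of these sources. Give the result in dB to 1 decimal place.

Sum in the linear (power) domain: Σ 10^(Lᵢ/10) = 10^(67.2/10) + 10^(70.0/10) + 10^(79.4/10) = 1.023e+08.
Combined level = 10 log₁₀(1.023e+08) = 80.1 dB.

80.1 dB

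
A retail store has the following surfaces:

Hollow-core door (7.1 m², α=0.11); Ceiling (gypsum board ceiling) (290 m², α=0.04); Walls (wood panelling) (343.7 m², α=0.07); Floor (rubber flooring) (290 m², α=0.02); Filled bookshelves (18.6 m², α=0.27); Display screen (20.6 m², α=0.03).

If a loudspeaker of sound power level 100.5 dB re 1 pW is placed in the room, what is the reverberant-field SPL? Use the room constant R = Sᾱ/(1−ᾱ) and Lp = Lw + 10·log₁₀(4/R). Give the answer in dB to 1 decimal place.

Σ(Sᵢαᵢ) = 7.1·0.11 + 290·0.04 + 343.7·0.07 + 290·0.02 + 18.6·0.27 + 20.6·0.03 = 47.880; total area S = 970.0 m².
ᾱ = 0.0494, so room constant R = A/(1−ᾱ) = 50.368 m².
Lp = Lw + 10 log₁₀(4/R) = 100.5 -11.00 = 89.5 dB.

89.5 dB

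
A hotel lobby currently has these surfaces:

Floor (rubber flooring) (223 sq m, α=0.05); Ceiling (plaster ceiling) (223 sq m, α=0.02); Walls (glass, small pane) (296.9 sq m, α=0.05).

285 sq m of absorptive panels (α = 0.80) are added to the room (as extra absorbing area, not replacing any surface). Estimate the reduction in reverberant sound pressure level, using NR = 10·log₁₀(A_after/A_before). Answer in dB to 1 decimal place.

Total absorption A_before = 223*0.05 + 223*0.02 + 296.9*0.05
  = 11.150 + 4.460 + 14.845 = 30.455 sq m sabins.
Added absorption = 285 × 0.80 = 228.000 sabins.
New total A_after = 258.455 sabins.
NR = 10·log₁₀(258.455/30.455) = 9.3 dB.

9.3 dB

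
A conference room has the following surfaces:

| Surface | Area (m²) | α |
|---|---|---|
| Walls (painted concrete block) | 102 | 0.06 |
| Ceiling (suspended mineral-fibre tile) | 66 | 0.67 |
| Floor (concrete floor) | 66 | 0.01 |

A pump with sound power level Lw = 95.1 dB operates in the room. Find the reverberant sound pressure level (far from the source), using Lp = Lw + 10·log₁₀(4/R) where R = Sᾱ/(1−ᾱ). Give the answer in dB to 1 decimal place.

Σ(Sᵢαᵢ) = 102×0.06 + 66×0.67 + 66×0.01 = 51.000; total area S = 234.0 m².
ᾱ = 0.2179, so room constant R = A/(1−ᾱ) = 65.209 m².
Lp = Lw + 10 log₁₀(4/R) = 95.1 -12.12 = 83.0 dB.

83.0 dB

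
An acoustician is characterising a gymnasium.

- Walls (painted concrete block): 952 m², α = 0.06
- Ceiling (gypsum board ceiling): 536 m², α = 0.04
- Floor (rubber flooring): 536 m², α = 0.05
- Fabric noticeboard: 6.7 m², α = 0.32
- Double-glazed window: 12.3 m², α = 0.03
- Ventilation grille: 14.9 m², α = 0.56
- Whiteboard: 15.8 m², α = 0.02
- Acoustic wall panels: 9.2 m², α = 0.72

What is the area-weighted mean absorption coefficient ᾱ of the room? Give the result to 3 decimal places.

0.059

Total surface area S = 2082.9 m².
Weighted sum Σ Sα = 123.157.
ᾱ = 123.157 / 2082.9 = 0.059.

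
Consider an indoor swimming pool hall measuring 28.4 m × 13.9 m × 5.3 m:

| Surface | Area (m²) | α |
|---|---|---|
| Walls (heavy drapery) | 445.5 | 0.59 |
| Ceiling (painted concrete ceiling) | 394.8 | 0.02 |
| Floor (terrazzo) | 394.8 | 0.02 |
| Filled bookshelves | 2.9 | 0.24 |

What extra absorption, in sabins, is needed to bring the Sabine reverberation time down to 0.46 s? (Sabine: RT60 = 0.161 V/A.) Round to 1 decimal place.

452.9 sabins

Summing Sᵢαᵢ: 262.845 + 7.896 + 7.896 + 0.696 → A₁ = 279.333 sabins.
For T = 0.46 s, need A₂ = 0.161·V/T = 0.161·2092.228/0.46 = 732.280 sabins.
Additional absorption ΔA = 732.280 − 279.333 = 452.9 sabins.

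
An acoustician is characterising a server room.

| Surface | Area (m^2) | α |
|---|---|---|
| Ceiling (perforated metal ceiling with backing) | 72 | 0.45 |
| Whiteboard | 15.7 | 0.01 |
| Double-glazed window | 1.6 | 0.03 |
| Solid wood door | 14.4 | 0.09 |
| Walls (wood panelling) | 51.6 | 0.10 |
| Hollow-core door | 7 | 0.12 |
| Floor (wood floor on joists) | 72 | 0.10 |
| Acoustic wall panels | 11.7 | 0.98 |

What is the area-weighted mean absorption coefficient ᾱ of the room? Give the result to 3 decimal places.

0.238

Total surface area S = 246.0 m^2.
Weighted sum Σ Sα = 58.567.
ᾱ = A/S = 0.238.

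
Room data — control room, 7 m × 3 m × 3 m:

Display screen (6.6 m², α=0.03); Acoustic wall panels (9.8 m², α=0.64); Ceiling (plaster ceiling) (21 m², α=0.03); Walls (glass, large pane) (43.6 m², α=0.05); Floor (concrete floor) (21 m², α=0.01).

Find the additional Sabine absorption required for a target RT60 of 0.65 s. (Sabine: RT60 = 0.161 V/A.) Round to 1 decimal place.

Total absorption A₁ = 6.6·0.03 + 9.8·0.64 + 21·0.03 + 43.6·0.05 + 21·0.01
  = 0.198 + 6.272 + 0.630 + 2.180 + 0.210 = 9.490 m² sabins.
For T = 0.65 s, need A₂ = 0.161·V/T = 0.161·63/0.65 = 15.605 sabins.
Additional absorption ΔA = 15.605 − 9.490 = 6.1 sabins.

6.1 sabins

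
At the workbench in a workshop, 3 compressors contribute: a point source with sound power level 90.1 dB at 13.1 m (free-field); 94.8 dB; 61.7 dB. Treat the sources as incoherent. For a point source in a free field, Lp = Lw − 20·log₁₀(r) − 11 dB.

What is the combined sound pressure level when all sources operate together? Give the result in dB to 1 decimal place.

Source at 13.1 m: Lp = 90.1 − 20·log₁₀(13.1) − 11 = 56.8 dB.
Sum in the linear (power) domain: Σ 10^(Lᵢ/10) = 10^(56.8/10) + 10^(94.8/10) + 10^(61.7/10) = 3.022e+09.
L_total = 10·log₁₀(3.022e+09) = 94.8 dB.

94.8 dB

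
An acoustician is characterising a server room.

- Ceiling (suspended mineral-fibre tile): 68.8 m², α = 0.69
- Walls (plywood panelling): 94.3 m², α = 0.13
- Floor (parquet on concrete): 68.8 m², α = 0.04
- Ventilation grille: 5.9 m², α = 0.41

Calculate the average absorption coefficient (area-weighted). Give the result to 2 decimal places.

0.27

S = Σ Sᵢ = 68.8 + 94.3 + 68.8 + 5.9 = 237.8 m².
A = 68.8*0.69 + 94.3*0.13 + 68.8*0.04 + 5.9*0.41 = 64.902 sabins.
ᾱ = 64.902 / 237.8 = 0.27.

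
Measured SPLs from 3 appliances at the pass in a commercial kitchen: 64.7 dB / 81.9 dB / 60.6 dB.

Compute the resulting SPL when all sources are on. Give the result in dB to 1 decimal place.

Σ 10^(Lᵢ/10) = 1.59e+08.
L_total = 10·log₁₀(1.59e+08) = 82.0 dB.

82.0 dB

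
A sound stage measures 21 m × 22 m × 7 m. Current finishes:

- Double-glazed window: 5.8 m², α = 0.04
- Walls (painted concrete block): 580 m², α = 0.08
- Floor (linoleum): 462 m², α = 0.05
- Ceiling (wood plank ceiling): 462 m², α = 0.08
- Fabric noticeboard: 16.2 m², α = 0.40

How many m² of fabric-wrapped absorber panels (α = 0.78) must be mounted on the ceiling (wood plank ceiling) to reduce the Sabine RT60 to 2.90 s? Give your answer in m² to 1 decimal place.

Equivalent absorption area: A₁ = 5.8×0.04 + 580×0.08 + 462×0.05 + 462×0.08 + 16.2×0.40 = 113.172 m².
V = 3234 m³. Target absorption A₂ = 0.161 × 3234 / 2.90 = 179.543 sabins.
Absorption to add: 179.543 − 113.172 = 66.371 sabins.
Net gain per m²: Δα = 0.78 − 0.08 = 0.70.
Panel area = 66.371 / 0.70 = 94.8 m².

94.8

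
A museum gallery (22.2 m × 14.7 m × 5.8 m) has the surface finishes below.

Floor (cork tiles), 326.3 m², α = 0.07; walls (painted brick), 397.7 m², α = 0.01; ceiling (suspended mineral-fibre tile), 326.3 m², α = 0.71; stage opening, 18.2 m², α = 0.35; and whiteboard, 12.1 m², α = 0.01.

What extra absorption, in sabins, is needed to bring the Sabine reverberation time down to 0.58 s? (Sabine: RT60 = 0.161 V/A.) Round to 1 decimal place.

260.4 sabins

Summing Sᵢαᵢ: 22.841 + 3.977 + 231.673 + 6.370 + 0.121 → A₁ = 264.982 sabins.
Target A₂ = 0.161·1892.772/0.58 = 525.407 sabins (V = 1892.772 m³).
ΔA = A₂ − A₁ = 525.407 − 264.982 = 260.4 sabins.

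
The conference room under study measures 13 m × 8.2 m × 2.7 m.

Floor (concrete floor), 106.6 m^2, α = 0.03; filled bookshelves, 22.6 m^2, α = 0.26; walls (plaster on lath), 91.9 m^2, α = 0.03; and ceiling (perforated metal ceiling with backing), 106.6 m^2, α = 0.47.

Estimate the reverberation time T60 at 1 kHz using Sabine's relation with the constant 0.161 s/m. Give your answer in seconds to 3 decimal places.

Summing Sᵢαᵢ: 3.198 + 5.876 + 2.757 + 50.102 → A = 61.933 sabins.
Volume V = 13 × 8.2 × 2.7 = 287.82 m³.
Sabine: RT60 = 0.161 × 287.82 / 61.933 = 0.748 s.

0.748 s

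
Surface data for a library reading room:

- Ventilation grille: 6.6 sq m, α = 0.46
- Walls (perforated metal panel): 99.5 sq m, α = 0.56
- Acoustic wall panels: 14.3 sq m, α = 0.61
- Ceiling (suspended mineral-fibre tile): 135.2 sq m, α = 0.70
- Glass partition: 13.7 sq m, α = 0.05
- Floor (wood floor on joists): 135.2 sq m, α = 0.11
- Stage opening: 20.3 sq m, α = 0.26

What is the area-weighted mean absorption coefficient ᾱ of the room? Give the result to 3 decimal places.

0.431

Total surface area S = 424.8 sq m.
Σ(Sᵢαᵢ) = 6.6·0.46 + 99.5·0.56 + 14.3·0.61 + 135.2·0.70 + 13.7·0.05 + 135.2·0.11 + 20.3·0.26 = 182.954.
ᾱ = 182.954 / 424.8 = 0.431.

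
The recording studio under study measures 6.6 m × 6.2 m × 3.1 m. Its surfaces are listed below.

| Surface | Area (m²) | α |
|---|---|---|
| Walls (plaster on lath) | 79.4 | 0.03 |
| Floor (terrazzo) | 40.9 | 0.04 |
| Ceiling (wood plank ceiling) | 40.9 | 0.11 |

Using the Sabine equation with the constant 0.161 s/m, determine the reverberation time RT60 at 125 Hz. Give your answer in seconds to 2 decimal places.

A = Σ Sᵢαᵢ = 79.4×0.03 + 40.9×0.04 + 40.9×0.11 = 8.517 sabins.
Volume V = 6.6 × 6.2 × 3.1 = 126.852 m³.
Sabine: RT60 = 0.161 × 126.852 / 8.517 = 2.40 s.

2.40 s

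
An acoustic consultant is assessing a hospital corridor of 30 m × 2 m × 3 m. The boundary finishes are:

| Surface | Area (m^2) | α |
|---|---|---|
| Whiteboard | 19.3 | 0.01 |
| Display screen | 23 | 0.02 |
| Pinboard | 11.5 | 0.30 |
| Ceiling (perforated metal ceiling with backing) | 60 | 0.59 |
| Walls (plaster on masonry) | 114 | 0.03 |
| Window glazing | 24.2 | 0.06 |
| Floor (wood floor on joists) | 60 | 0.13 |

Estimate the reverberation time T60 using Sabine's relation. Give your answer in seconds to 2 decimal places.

Equivalent absorption area: A = 19.3×0.01 + 23×0.02 + 11.5×0.30 + 60×0.59 + 114×0.03 + 24.2×0.06 + 60×0.13 = 52.175 m^2.
V = 30·2·3 = 180 m³.
Sabine: RT60 = 0.161 × 180 / 52.175 = 0.56 s.

0.56 sec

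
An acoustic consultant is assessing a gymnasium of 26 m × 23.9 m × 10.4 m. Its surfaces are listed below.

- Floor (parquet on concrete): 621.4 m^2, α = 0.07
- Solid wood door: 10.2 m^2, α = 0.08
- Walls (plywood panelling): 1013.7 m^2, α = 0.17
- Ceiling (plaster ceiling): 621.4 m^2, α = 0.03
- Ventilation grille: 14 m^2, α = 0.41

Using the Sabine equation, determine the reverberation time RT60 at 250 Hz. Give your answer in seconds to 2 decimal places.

A = Σ Sᵢαᵢ = 621.4×0.07 + 10.2×0.08 + 1013.7×0.17 + 621.4×0.03 + 14×0.41 = 241.025 sabins.
V = 26·23.9·10.4 = 6462.56 m³.
RT60 = 0.161 · V / A = 0.161 × 6462.56 / 241.025 = 4.32 s.

4.32 seconds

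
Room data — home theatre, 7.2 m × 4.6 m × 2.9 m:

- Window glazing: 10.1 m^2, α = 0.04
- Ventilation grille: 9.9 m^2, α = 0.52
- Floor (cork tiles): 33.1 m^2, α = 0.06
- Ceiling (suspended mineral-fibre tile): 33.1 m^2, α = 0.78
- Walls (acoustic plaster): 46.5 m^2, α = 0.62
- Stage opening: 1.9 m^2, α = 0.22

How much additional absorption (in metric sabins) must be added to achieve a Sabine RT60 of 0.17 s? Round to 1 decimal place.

Total absorption A₁ = 10.1*0.04 + 9.9*0.52 + 33.1*0.06 + 33.1*0.78 + 46.5*0.62 + 1.9*0.22
  = 0.404 + 5.148 + 1.986 + 25.818 + 28.830 + 0.418 = 62.604 m^2 sabins.
Target A₂ = 0.161·96.048/0.17 = 90.963 sabins (V = 96.048 m³).
Additional absorption ΔA = 90.963 − 62.604 = 28.4 sabins.

28.4 sabins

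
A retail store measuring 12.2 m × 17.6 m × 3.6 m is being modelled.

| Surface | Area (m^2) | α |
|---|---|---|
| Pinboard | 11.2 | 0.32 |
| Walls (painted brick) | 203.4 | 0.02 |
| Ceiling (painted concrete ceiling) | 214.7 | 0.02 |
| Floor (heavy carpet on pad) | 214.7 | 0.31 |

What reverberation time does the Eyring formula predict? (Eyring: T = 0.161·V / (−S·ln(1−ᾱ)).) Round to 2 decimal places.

S = Σ Sᵢ = 644.0 m^2.
Σ(Sᵢαᵢ) = 11.2·0.32 + 203.4·0.02 + 214.7·0.02 + 214.7·0.31 = 78.503.
ᾱ = 78.503 / 644.0 = 0.1219.
−S·ln(1−ᾱ) = −644.0 × ln(1 − 0.1219) = 83.717.
V = 12.2 × 17.6 × 3.6 = 772.992 m³.
RT60 = 0.161 × 772.992 / 83.717 = 1.49 s.

1.49 seconds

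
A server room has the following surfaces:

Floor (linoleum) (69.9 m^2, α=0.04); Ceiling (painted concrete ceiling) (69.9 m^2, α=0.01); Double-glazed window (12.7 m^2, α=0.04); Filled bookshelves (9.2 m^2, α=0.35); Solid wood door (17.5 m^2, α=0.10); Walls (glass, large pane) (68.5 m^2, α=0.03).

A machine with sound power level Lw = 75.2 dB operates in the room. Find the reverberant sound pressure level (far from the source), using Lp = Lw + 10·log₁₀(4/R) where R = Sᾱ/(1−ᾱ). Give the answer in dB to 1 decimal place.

Σ(Sᵢαᵢ) = 69.9·0.04 + 69.9·0.01 + 12.7·0.04 + 9.2·0.35 + 17.5·0.10 + 68.5·0.03 = 11.028; total area S = 247.7 m^2.
ᾱ = 0.0445, so room constant R = A/(1−ᾱ) = 11.542 m^2.
Lp = 75.2 + 10·log₁₀(4/11.542) = 75.2 + (-4.60) = 70.6 dB.

70.6 dB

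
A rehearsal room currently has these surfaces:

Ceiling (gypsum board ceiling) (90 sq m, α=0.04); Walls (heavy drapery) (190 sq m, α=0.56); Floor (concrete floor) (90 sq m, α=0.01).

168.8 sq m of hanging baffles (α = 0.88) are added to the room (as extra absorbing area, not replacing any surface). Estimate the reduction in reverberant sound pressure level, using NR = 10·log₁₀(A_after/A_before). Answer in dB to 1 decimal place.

3.7 dB

Total absorption A_before = 90*0.04 + 190*0.56 + 90*0.01
  = 3.600 + 106.400 + 0.900 = 110.900 sq m sabins.
Added absorption = 168.8 × 0.88 = 148.544 sabins.
New total A_after = 259.444 sabins.
NR = 10·log₁₀(259.444/110.900) = 3.7 dB.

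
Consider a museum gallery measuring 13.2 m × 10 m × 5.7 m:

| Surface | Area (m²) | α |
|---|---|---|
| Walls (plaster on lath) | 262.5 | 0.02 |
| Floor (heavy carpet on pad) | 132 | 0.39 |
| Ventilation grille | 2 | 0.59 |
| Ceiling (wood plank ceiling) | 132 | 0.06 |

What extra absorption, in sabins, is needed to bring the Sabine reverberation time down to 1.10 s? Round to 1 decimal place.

44.3 sabins

Total absorption A₁ = 262.5×0.02 + 132×0.39 + 2×0.59 + 132×0.06
  = 5.250 + 51.480 + 1.180 + 7.920 = 65.830 m² sabins.
V = 752.4 m³. Required absorption A₂ = 0.161 × 752.4 / 1.10 = 110.124 sabins.
Additional absorption ΔA = 110.124 − 65.830 = 44.3 sabins.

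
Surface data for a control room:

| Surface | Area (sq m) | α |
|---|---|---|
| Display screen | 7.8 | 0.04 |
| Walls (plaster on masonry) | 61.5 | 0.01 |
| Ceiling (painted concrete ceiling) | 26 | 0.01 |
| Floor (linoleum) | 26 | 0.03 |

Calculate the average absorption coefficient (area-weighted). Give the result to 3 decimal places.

0.016

Total surface area S = 121.3 sq m.
Σ(Sᵢαᵢ) = 7.8·0.04 + 61.5·0.01 + 26·0.01 + 26·0.03 = 1.967.
ᾱ = 1.967 / 121.3 = 0.016.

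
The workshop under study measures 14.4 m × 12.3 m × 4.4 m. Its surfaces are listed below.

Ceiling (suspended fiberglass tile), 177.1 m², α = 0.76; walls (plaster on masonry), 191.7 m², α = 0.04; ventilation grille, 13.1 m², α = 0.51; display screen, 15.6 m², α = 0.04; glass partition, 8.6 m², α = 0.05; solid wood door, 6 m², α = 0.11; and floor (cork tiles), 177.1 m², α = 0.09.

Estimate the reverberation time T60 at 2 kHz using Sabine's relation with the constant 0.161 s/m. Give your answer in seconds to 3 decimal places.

0.753 seconds

Summing Sᵢαᵢ: 134.596 + 7.668 + 6.681 + 0.624 + 0.430 + 0.660 + 15.939 → A = 166.598 sabins.
Room volume: 779.328 m³.
Sabine: RT60 = 0.161 × 779.328 / 166.598 = 0.753 s.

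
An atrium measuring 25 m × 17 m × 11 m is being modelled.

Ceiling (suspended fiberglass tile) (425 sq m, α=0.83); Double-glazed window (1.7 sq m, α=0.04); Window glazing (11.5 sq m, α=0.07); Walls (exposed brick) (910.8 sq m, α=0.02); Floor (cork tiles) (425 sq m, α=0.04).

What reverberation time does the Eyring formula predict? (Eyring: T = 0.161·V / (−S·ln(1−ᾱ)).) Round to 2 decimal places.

Total surface area S = 425 + 1.7 + 11.5 + 910.8 + 425 = 1774.0 sq m.
Σ(Sᵢαᵢ) = 425×0.83 + 1.7×0.04 + 11.5×0.07 + 910.8×0.02 + 425×0.04 = 388.839.
Mean coefficient ᾱ = A/S = 0.2192.
−S·ln(1−ᾱ) = −1774.0 × ln(1 − 0.2192) = 438.952.
V = 25 × 17 × 11 = 4675 m³.
T = 0.161·V/[−S·ln(1−ᾱ)] = 0.161·4675/438.952 = 1.71 s.

1.71 s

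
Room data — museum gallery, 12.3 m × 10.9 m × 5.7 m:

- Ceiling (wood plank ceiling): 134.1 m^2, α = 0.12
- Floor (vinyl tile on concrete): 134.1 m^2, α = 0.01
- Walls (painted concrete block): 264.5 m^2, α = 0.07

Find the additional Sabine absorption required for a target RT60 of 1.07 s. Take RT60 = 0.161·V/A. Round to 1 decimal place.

79.0 sabins

Total absorption A₁ = 134.1·0.12 + 134.1·0.01 + 264.5·0.07
  = 16.092 + 1.341 + 18.515 = 35.948 m^2 sabins.
For T = 1.07 s, need A₂ = 0.161·V/T = 0.161·764.199/1.07 = 114.987 sabins.
Additional absorption ΔA = 114.987 − 35.948 = 79.0 sabins.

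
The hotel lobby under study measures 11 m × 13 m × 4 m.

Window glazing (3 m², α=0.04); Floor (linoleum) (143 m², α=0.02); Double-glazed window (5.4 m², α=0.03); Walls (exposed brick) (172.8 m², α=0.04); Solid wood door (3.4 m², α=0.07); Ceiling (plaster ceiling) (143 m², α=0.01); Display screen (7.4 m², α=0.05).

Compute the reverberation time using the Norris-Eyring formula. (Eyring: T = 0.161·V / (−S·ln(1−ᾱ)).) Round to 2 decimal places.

S = Σ Sᵢ = 478.0 m².
Σ(Sᵢαᵢ) = 3×0.04 + 143×0.02 + 5.4×0.03 + 172.8×0.04 + 3.4×0.07 + 143×0.01 + 7.4×0.05 = 12.092.
Mean coefficient ᾱ = A/S = 0.0253.
Eyring denominator: −S ln(1−ᾱ) = 12.249.
V = 11 × 13 × 4 = 572 m³.
T = 0.161·V/[−S·ln(1−ᾱ)] = 0.161·572/12.249 = 7.52 s.

7.52 seconds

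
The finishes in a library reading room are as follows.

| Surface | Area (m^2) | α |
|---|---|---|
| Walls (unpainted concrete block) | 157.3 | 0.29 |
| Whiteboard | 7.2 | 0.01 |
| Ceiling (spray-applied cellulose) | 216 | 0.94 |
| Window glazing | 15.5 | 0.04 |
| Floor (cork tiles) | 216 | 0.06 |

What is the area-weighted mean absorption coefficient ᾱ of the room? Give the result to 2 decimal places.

S = Σ Sᵢ = 157.3 + 7.2 + 216 + 15.5 + 216 = 612.0 m^2.
A = 157.3*0.29 + 7.2*0.01 + 216*0.94 + 15.5*0.04 + 216*0.06 = 262.309 sabins.
ᾱ = A/S = 0.43.

0.43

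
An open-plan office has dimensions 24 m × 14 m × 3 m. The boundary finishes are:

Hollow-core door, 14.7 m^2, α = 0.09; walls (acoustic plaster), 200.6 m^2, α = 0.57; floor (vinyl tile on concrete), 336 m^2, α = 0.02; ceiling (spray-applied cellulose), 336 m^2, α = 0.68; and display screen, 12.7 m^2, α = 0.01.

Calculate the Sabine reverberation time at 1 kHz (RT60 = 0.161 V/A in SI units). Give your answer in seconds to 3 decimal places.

0.462 seconds

Equivalent absorption area: A = 14.7·0.09 + 200.6·0.57 + 336·0.02 + 336·0.68 + 12.7·0.01 = 350.992 m^2.
Volume V = 24 × 14 × 3 = 1008 m³.
Sabine: RT60 = 0.161 × 1008 / 350.992 = 0.462 s.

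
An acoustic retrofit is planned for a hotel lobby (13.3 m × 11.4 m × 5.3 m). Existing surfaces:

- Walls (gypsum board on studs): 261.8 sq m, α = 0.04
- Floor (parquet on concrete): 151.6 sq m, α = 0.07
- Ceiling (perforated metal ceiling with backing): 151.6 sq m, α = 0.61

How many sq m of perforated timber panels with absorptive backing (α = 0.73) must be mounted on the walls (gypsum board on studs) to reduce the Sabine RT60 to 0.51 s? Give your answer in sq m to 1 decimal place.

203.1

Summing Sᵢαᵢ: 10.472 + 10.612 + 92.476 → A₁ = 113.560 sabins.
V = 803.586 m³. Target absorption A₂ = 0.161 × 803.586 / 0.51 = 253.681 sabins.
Absorption to add: 253.681 − 113.560 = 140.121 sabins.
Net gain per sq m: Δα = 0.73 − 0.04 = 0.69.
Panel area = 140.121 / 0.69 = 203.1 sq m.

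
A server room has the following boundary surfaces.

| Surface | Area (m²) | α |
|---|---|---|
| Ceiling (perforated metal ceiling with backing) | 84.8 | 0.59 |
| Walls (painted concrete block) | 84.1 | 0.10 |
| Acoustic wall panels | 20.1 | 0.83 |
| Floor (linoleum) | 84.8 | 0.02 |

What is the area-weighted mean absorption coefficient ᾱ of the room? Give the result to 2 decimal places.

S = Σ Sᵢ = 84.8 + 84.1 + 20.1 + 84.8 = 273.8 m².
A = 84.8*0.59 + 84.1*0.10 + 20.1*0.83 + 84.8*0.02 = 76.821 sabins.
ᾱ = A/S = 0.28.

0.28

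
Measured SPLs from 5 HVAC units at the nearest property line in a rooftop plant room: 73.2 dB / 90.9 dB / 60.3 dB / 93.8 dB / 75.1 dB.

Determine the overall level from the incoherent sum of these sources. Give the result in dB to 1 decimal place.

95.7 dB

Converting to relative power and adding: 10^(73.2/10) + 10^(90.9/10) + 10^(60.3/10) + 10^(93.8/10) + 10^(75.1/10) = 3.683e+09.
L_total = 10·log₁₀(3.683e+09) = 95.7 dB.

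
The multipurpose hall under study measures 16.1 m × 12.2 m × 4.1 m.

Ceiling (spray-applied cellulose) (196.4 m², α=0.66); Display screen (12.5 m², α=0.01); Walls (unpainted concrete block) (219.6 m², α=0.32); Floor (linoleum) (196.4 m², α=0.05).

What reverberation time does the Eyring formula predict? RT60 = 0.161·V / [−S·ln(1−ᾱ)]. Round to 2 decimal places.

0.51 s

S = Σ Sᵢ = 624.9 m².
Σ(Sᵢαᵢ) = 196.4×0.66 + 12.5×0.01 + 219.6×0.32 + 196.4×0.05 = 209.841.
Mean coefficient ᾱ = A/S = 0.3358.
Eyring denominator: −S ln(1−ᾱ) = 255.692.
V = 16.1 × 12.2 × 4.1 = 805.322 m³.
RT60 = 0.161 × 805.322 / 255.692 = 0.51 s.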